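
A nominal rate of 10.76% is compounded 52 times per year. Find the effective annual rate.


Formula: EAR = (1 + r/m)^m - 1
Period rate: r/m = 0.1076 / 52 = 0.002069
Compounding: (1 + 0.002069)^52 = 1.113478
EAR = 1.113478 - 1 = 0.113478

0.113478


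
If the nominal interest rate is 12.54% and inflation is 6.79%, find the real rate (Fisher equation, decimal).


Formula: (1 + r_real) = (1 + r_nom) / (1 + inflation)
Substituting: (1 + r_real) = 1.1254 / 1.0679
(1 + r_real) = 1.053844
r_real = 1.053844 - 1 = 0.053844

0.053844


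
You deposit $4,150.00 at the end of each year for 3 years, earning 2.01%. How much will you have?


Formula: FV = PMT * ((1+r)^n - 1) / r
Growth factor: (1 + 0.0201)^3 = 1.06152
Numerator: 1.06152 - 1 = 0.06152
FV = $4,150.00 * 0.06152 / 0.0201 = $12,701.92

$12,701.92


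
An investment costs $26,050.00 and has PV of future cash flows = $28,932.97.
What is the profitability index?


Formula: PI = PV(cash flows) / initial investment
Substituting: PI = $28,932.97 / $26,050.00
PI = 1.1107

1.1107


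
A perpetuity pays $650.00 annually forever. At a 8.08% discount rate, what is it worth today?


Formula: PV = C / r
Substituting: PV = $650.00 / 0.0808
PV = $8,044.55

$8,044.55


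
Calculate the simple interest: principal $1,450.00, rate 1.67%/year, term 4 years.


Formula: I = P * r * t
Substituting: I = $1,450.00 * 0.0167 * 4
Step: I = $1,450.00 * 0.0668
I = $96.86

$96.86


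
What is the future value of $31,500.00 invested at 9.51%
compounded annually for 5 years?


Formula: FV = P * (1 + r)^n
Substituting: FV = $31,500.00 * (1 + 0.0951)^5
Growth factor: (1.0951)^5 = 1.574958
FV = $31,500.00 * 1.574958 = $49,611.17

$49,611.17


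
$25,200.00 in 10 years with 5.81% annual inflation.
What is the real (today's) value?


Formula: Real value = nominal / (1 + inflation)^years
Price level: (1 + 0.0581)^10 = 1.759005
Real value = $25,200.00 / 1.759005 = $14,326.28

$14,326.28


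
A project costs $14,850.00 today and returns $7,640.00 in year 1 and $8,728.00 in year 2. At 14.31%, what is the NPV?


Formula: NPV = C0 + C1/(1+r) + C2/(1+r)^2
Discount C1: $7,640.00 / (1 + 0.1431) = $6,683.58
Discount C2: $8,728.00 / (1 + 0.1431)^2 = $6,679.54
NPV = -$14,850.00 + $6,683.58 + $6,679.54 = -$1,486.88

-$1,486.88


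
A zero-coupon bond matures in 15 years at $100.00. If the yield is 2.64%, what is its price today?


Formula: Price = FV / (1 + r)^n
Substituting: Price = $100.00 / (1 + 0.0264)^15
Discount factor: (1.0264)^15 = 1.478256
Price = $100.00 / 1.478256 = $67.65

$67.65


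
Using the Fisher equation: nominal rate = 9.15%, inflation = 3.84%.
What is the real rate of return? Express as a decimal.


Formula: (1 + r_real) = (1 + r_nom) / (1 + inflation)
Substituting: (1 + r_real) = 1.0915 / 1.0384
(1 + r_real) = 1.051136
r_real = 1.051136 - 1 = 0.051136

0.051136


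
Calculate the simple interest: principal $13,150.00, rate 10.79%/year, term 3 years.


Formula: I = P * r * t
Substituting: I = $13,150.00 * 0.1079 * 3
Step: I = $13,150.00 * 0.3237
I = $4,256.66

$4,256.66


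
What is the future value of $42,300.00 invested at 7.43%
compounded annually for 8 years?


Formula: FV = P * (1 + r)^n
Substituting: FV = $42,300.00 * (1 + 0.0743)^8
Growth factor: (1.0743)^8 = 1.774208
FV = $42,300.00 * 1.774208 = $75,049.01

$75,049.01


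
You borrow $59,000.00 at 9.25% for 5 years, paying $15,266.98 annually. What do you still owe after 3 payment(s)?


Formula: Balance = PV*(1+r)^k - PMT*((1+r)^k - 1)/r
Growth: (1 + 0.0925)^3 = 1.30396
Accumulated factor: ((1+r)^k - 1)/r = 3.286056
Balance = $59,000.00 * 1.30396 - $15,266.98 * 3.286056
Balance = $26,765.50

$26,765.50


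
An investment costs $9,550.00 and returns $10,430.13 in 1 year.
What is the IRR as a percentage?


Formula: IRR = C1/C0 - 1
Substituting: IRR = $10,430.13 / $9,550.00 - 1
Ratio: 1.09216 - 1 = 0.09216
IRR = 9.216%

9.216%


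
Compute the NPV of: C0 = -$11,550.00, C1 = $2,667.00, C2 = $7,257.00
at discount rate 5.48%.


Formula: NPV = C0 + C1/(1+r) + C2/(1+r)^2
Discount C1: $2,667.00 / (1 + 0.0548) = $2,528.44
Discount C2: $7,257.00 / (1 + 0.0548)^2 = $6,522.54
NPV = -$11,550.00 + $2,528.44 + $6,522.54 = -$2,499.02

-$2,499.02


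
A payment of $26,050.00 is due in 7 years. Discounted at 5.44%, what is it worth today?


Formula: PV = FV / (1 + r)^n
Substituting: PV = $26,050.00 / (1 + 0.0544)^7
Discount factor: (1.0544)^7 = 1.448898
PV = $26,050.00 / 1.448898 = $17,979.18

$17,979.18


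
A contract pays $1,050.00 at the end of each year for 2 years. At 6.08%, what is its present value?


Formula: PV = PMT * (1 - (1+r)^(-n)) / r
Discount factor: (1 + 0.0608)^(-2) = 0.888655
Bracket: 1 - 0.888655 = 0.111345
PV = $1,050.00 * 0.111345 / 0.0608 = $1,922.91

$1,922.91


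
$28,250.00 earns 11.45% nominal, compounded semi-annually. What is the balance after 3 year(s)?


Formula: FV = P * (1 + r/m)^(m*t)
Period rate: r/m = 0.1145 / 2 = 0.05725
Total periods: m*t = 2 * 3 = 6
Growth factor: (1 + 0.05725)^6 = 1.396581
FV = $28,250.00 * 1.396581 = $39,453.42

$39,453.42


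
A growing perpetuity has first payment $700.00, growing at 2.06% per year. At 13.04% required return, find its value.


Formula: PV = C / (r - g)
Spread: r - g = 0.1304 - 0.0206 = 0.1098
Substituting: PV = $700.00 / 0.1098
PV = $6,375.23

$6,375.23


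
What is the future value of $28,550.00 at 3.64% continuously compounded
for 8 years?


Formula: FV = P * e^(r*t)
Exponent: r*t = 0.0364 * 8 = 0.2912
e^(0.2912) = 1.338032
FV = $28,550.00 * 1.338032 = $38,200.82

$38,200.82


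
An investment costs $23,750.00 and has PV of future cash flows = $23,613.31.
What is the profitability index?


Formula: PI = PV(cash flows) / initial investment
Substituting: PI = $23,613.31 / $23,750.00
PI = 0.9942

0.9942


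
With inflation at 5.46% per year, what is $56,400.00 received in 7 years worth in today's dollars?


Formula: Real value = nominal / (1 + inflation)^years
Price level: (1 + 0.0546)^7 = 1.450823
Real value = $56,400.00 / 1.450823 = $38,874.49

$38,874.49


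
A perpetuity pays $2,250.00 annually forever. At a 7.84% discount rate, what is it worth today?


Formula: PV = C / r
Substituting: PV = $2,250.00 / 0.0784
PV = $28,698.98

$28,698.98


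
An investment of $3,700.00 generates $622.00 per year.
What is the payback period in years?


Formula: Payback = investment / annual cash flow
Substituting: Payback = $3,700.00 / $622.00
Payback = 5.9486 years

5.9486 years


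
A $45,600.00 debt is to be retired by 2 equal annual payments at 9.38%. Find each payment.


Formula: PMT = PV * r / (1 - (1+r)^(-n))
Denominator: 1 - (1 + 0.0938)^(-2) = 0.164158
Numerator: $45,600.00 * 0.0938 = 4277.28
PMT = 4277.28 / 0.164158 = $26,055.86

$26,055.86


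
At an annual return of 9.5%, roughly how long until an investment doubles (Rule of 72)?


Formula: Years ≈ 72 / r
Substituting: Years ≈ 72 / 9.5
Years ≈ 7.6

7.6 years


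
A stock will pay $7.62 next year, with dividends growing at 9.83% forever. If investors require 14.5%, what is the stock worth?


Formula: P = D1 / (r - g)
Spread: r - g = 0.145 - 0.0983 = 0.0467
Substituting: P = $7.62 / 0.0467
P = $163.17

$163.17


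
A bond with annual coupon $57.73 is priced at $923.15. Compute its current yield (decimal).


Formula: Current yield = annual coupon / price
Substituting: CY = $57.73 / $923.15
CY = 0.062536

0.062536


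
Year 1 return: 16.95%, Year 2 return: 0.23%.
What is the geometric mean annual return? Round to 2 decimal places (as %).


Formula: Geometric mean = ((1+r1)*(1+r2))^(1/2) - 1
Product: (1 + 0.1695) * (1 + 0.0023) = 1.1695 * 1.0023 = 1.17219
Square root: 1.17219^0.5 = 1.082677
Geometric mean = 1.082677 - 1 = 0.082677
As percentage: 8.27%

8.27%


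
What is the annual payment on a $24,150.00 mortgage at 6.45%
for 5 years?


Formula: PMT = PV * r / (1 - (1+r)^(-n))
Denominator: 1 - (1 + 0.0645)^(-5) = 0.268403
Numerator: $24,150.00 * 0.0645 = 1557.675
PMT = 1557.675 / 0.268403 = $5,803.48

$5,803.48


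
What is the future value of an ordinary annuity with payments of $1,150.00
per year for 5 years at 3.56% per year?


Formula: FV = PMT * ((1+r)^n - 1) / r
Growth factor: (1 + 0.0356)^5 = 1.191133
Numerator: 1.191133 - 1 = 0.191133
FV = $1,150.00 * 0.191133 / 0.0356 = $6,174.24

$6,174.24


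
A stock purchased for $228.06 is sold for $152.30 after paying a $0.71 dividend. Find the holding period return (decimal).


Formula: HPR = (P1 - P0 + D) / P0
Gain: $152.30 - $228.06 + $0.71 = -$75.05
HPR = -$75.05 / $228.06 = -0.3291

-0.3291


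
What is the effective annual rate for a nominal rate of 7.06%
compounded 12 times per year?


Formula: EAR = (1 + r/m)^m - 1
Period rate: r/m = 0.0706 / 12 = 0.005883
Compounding: (1 + 0.005883)^12 = 1.07293
EAR = 1.07293 - 1 = 0.07293

0.07293


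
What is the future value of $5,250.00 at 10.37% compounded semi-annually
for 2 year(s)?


Formula: FV = P * (1 + r/m)^(m*t)
Period rate: r/m = 0.1037 / 2 = 0.05185
Total periods: m*t = 2 * 2 = 4
Growth factor: (1 + 0.05185)^4 = 1.224095
FV = $5,250.00 * 1.224095 = $6,426.50

$6,426.50


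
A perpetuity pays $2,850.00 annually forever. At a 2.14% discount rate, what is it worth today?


Formula: PV = C / r
Substituting: PV = $2,850.00 / 0.0214
PV = $133,177.57

$133,177.57


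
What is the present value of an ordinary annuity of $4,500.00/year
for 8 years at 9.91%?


Formula: PV = PMT * (1 - (1+r)^(-n)) / r
Discount factor: (1 + 0.0991)^(-8) = 0.469572
Bracket: 1 - 0.469572 = 0.530428
PV = $4,500.00 * 0.530428 / 0.0991 = $24,086.03

$24,086.03


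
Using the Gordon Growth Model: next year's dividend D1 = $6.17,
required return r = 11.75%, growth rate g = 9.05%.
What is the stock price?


Formula: P = D1 / (r - g)
Spread: r - g = 0.1175 - 0.0905 = 0.027
Substituting: P = $6.17 / 0.027
P = $228.52

$228.52


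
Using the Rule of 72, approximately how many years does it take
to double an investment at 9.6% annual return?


Formula: Years ≈ 72 / r
Substituting: Years ≈ 72 / 9.6
Years ≈ 7.5

7.5 years


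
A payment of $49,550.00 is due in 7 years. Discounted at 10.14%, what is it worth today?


Formula: PV = FV / (1 + r)^n
Substituting: PV = $49,550.00 / (1 + 0.1014)^7
Discount factor: (1.1014)^7 = 1.966145
PV = $49,550.00 / 1.966145 = $25,201.60

$25,201.60


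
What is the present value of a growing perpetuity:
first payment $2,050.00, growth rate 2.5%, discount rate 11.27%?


Formula: PV = C / (r - g)
Spread: r - g = 0.1127 - 0.025 = 0.0877
Substituting: PV = $2,050.00 / 0.0877
PV = $23,375.14

$23,375.14


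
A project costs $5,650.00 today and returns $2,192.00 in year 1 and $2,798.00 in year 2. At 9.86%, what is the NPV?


Formula: NPV = C0 + C1/(1+r) + C2/(1+r)^2
Discount C1: $2,192.00 / (1 + 0.0986) = $1,995.27
Discount C2: $2,798.00 / (1 + 0.0986)^2 = $2,318.29
NPV = -$5,650.00 + $1,995.27 + $2,318.29 = -$1,336.44

-$1,336.44


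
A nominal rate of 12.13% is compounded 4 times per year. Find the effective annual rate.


Formula: EAR = (1 + r/m)^m - 1
Period rate: r/m = 0.1213 / 4 = 0.030325
Compounding: (1 + 0.030325)^4 = 1.12693
EAR = 1.12693 - 1 = 0.12693

0.12693


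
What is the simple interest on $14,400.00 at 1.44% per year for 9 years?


Formula: I = P * r * t
Substituting: I = $14,400.00 * 0.0144 * 9
Step: I = $14,400.00 * 0.1296
I = $1,866.24

$1,866.24


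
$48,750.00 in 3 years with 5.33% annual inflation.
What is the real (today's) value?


Formula: Real value = nominal / (1 + inflation)^years
Price level: (1 + 0.0533)^3 = 1.168574
Real value = $48,750.00 / 1.168574 = $41,717.51

$41,717.51


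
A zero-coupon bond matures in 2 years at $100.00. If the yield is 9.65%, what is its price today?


Formula: Price = FV / (1 + r)^n
Substituting: Price = $100.00 / (1 + 0.0965)^2
Discount factor: (1.0965)^2 = 1.202312
Price = $100.00 / 1.202312 = $83.17

$83.17


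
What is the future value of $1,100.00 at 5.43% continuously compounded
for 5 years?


Formula: FV = P * e^(r*t)
Exponent: r*t = 0.0543 * 5 = 0.2715
e^(0.2715) = 1.311931
FV = $1,100.00 * 1.311931 = $1,443.12

$1,443.12


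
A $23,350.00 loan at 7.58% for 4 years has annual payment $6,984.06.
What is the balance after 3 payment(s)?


Formula: Balance = PV*(1+r)^k - PMT*((1+r)^k - 1)/r
Growth: (1 + 0.0758)^3 = 1.245072
Accumulated factor: ((1+r)^k - 1)/r = 3.233146
Balance = $23,350.00 * 1.245072 - $6,984.06 * 3.233146
Balance = $6,491.96

$6,491.96


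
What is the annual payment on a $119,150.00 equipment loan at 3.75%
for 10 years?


Formula: PMT = PV * r / (1 - (1+r)^(-n))
Denominator: 1 - (1 + 0.0375)^(-10) = 0.30798
Numerator: $119,150.00 * 0.0375 = 4468.125
PMT = 4468.125 / 0.30798 = $14,507.86

$14,507.86


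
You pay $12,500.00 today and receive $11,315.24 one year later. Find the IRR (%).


Formula: IRR = C1/C0 - 1
Substituting: IRR = $11,315.24 / $12,500.00 - 1
Ratio: 0.905219 - 1 = -0.094781
IRR = -9.4781%

-9.4781%


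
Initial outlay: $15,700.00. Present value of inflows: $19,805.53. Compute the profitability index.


Formula: PI = PV(cash flows) / initial investment
Substituting: PI = $19,805.53 / $15,700.00
PI = 1.2615

1.2615


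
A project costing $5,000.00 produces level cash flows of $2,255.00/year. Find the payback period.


Formula: Payback = investment / annual cash flow
Substituting: Payback = $5,000.00 / $2,255.00
Payback = 2.2173 years

2.2173 years


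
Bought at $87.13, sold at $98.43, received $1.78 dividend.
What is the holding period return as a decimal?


Formula: HPR = (P1 - P0 + D) / P0
Gain: $98.43 - $87.13 + $1.78 = $13.08
HPR = $13.08 / $87.13 = 0.1501

0.1501


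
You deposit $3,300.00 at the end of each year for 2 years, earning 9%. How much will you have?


Formula: FV = PMT * ((1+r)^n - 1) / r
Growth factor: (1 + 0.09)^2 = 1.1881
Numerator: 1.1881 - 1 = 0.1881
FV = $3,300.00 * 0.1881 / 0.09 = $6,897.00

$6,897.00


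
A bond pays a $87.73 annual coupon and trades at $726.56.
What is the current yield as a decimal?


Formula: Current yield = annual coupon / price
Substituting: CY = $87.73 / $726.56
CY = 0.120747

0.120747


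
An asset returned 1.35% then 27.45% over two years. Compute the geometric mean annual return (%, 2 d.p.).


Formula: Geometric mean = ((1+r1)*(1+r2))^(1/2) - 1
Product: (1 + 0.0135) * (1 + 0.2745) = 1.0135 * 1.2745 = 1.291706
Square root: 1.291706^0.5 = 1.136532
Geometric mean = 1.136532 - 1 = 0.136532
As percentage: 13.65%

13.65%


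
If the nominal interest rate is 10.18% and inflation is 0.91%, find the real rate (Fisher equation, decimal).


Formula: (1 + r_real) = (1 + r_nom) / (1 + inflation)
Substituting: (1 + r_real) = 1.1018 / 1.0091
(1 + r_real) = 1.091864
r_real = 1.091864 - 1 = 0.091864

0.091864


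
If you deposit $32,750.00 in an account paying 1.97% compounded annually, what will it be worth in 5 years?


Formula: FV = P * (1 + r)^n
Substituting: FV = $32,750.00 * (1 + 0.0197)^5
Growth factor: (1.0197)^5 = 1.102458
FV = $32,750.00 * 1.102458 = $36,105.50

$36,105.50


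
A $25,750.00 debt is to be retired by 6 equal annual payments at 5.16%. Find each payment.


Formula: PMT = PV * r / (1 - (1+r)^(-n))
Denominator: 1 - (1 + 0.0516)^(-6) = 0.260571
Numerator: $25,750.00 * 0.0516 = 1328.7
PMT = 1328.7 / 0.260571 = $5,099.19

$5,099.19


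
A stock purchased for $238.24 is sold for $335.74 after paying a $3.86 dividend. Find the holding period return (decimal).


Formula: HPR = (P1 - P0 + D) / P0
Gain: $335.74 - $238.24 + $3.86 = $101.36
HPR = $101.36 / $238.24 = 0.4255

0.4255


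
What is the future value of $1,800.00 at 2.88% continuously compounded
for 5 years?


Formula: FV = P * e^(r*t)
Exponent: r*t = 0.0288 * 5 = 0.144
e^(0.144) = 1.154884
FV = $1,800.00 * 1.154884 = $2,078.79

$2,078.79


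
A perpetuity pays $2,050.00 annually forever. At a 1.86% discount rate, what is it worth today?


Formula: PV = C / r
Substituting: PV = $2,050.00 / 0.0186
PV = $110,215.05

$110,215.05


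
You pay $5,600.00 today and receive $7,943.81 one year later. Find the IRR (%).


Formula: IRR = C1/C0 - 1
Substituting: IRR = $7,943.81 / $5,600.00 - 1
Ratio: 1.418538 - 1 = 0.418538
IRR = 41.8537%

41.8537%


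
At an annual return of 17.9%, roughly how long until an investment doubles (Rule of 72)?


Formula: Years ≈ 72 / r
Substituting: Years ≈ 72 / 17.9
Years ≈ 4.0

4.0 years


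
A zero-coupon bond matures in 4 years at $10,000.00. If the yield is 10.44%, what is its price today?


Formula: Price = FV / (1 + r)^n
Substituting: Price = $10,000.00 / (1 + 0.1044)^4
Discount factor: (1.1044)^4 = 1.487667
Price = $10,000.00 / 1.487667 = $6,721.94

$6,721.94


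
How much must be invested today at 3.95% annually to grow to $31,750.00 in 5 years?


Formula: PV = FV / (1 + r)^n
Substituting: PV = $31,750.00 / (1 + 0.0395)^5
Discount factor: (1.0395)^5 = 1.213731
PV = $31,750.00 / 1.213731 = $26,159.01

$26,159.01


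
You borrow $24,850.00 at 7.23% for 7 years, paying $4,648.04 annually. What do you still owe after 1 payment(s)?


Formula: Balance = PV*(1+r)^k - PMT*((1+r)^k - 1)/r
Growth: (1 + 0.0723)^1 = 1.0723
Accumulated factor: ((1+r)^k - 1)/r = 1.0
Balance = $24,850.00 * 1.0723 - $4,648.04 * 1.0
Balance = $21,998.62

$21,998.62


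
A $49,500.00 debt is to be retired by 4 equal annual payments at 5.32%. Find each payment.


Formula: PMT = PV * r / (1 - (1+r)^(-n))
Denominator: 1 - (1 + 0.0532)^(-4) = 0.187251
Numerator: $49,500.00 * 0.0532 = 2633.4
PMT = 2633.4 / 0.187251 = $14,063.50

$14,063.50


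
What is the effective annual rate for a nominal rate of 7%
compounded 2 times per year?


Formula: EAR = (1 + r/m)^m - 1
Period rate: r/m = 0.07 / 2 = 0.035
Compounding: (1 + 0.035)^2 = 1.071225
EAR = 1.071225 - 1 = 0.071225

0.071225


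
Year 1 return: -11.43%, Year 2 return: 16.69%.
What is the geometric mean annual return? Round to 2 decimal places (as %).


Formula: Geometric mean = ((1+r1)*(1+r2))^(1/2) - 1
Product: (1 + -0.1143) * (1 + 0.1669) = 0.8857 * 1.1669 = 1.033523
Square root: 1.033523^0.5 = 1.016623
Geometric mean = 1.016623 - 1 = 0.016623
As percentage: 1.66%

1.66%


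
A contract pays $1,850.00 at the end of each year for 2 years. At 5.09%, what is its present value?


Formula: PV = PMT * (1 - (1+r)^(-n)) / r
Discount factor: (1 + 0.0509)^(-2) = 0.905477
Bracket: 1 - 0.905477 = 0.094523
PV = $1,850.00 * 0.094523 / 0.0509 = $3,435.53

$3,435.53


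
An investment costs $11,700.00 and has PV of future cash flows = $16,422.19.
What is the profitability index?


Formula: PI = PV(cash flows) / initial investment
Substituting: PI = $16,422.19 / $11,700.00
PI = 1.4036

1.4036


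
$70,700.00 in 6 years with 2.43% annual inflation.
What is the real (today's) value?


Formula: Real value = nominal / (1 + inflation)^years
Price level: (1 + 0.0243)^6 = 1.15495
Real value = $70,700.00 / 1.15495 = $61,214.79

$61,214.79


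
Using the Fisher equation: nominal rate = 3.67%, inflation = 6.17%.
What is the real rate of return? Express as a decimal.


Formula: (1 + r_real) = (1 + r_nom) / (1 + inflation)
Substituting: (1 + r_real) = 1.0367 / 1.0617
(1 + r_real) = 0.976453
r_real = 0.976453 - 1 = -0.023547

-0.023547


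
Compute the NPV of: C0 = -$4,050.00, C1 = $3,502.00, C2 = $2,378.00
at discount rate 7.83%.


Formula: NPV = C0 + C1/(1+r) + C2/(1+r)^2
Discount C1: $3,502.00 / (1 + 0.0783) = $3,247.70
Discount C2: $2,378.00 / (1 + 0.0783)^2 = $2,045.19
NPV = -$4,050.00 + $3,247.70 + $2,045.19 = $1,242.89

$1,242.89


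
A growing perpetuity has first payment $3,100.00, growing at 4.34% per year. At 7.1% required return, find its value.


Formula: PV = C / (r - g)
Spread: r - g = 0.071 - 0.0434 = 0.0276
Substituting: PV = $3,100.00 / 0.0276
PV = $112,318.84

$112,318.84


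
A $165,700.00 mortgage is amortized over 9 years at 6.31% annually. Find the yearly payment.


Formula: PMT = PV * r / (1 - (1+r)^(-n))
Denominator: 1 - (1 + 0.0631)^(-9) = 0.423455
Numerator: $165,700.00 * 0.0631 = 10455.67
PMT = 10455.67 / 0.423455 = $24,691.32

$24,691.32


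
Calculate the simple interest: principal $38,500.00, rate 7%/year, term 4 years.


Formula: I = P * r * t
Substituting: I = $38,500.00 * 0.07 * 4
Step: I = $38,500.00 * 0.28
I = $10,780.00

$10,780.00


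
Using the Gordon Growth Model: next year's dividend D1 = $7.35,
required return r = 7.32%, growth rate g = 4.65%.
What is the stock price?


Formula: P = D1 / (r - g)
Spread: r - g = 0.0732 - 0.0465 = 0.0267
Substituting: P = $7.35 / 0.0267
P = $275.28

$275.28


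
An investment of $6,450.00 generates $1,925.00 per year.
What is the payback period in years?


Formula: Payback = investment / annual cash flow
Substituting: Payback = $6,450.00 / $1,925.00
Payback = 3.3506 years

3.3506 years


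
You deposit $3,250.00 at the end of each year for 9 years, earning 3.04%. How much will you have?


Formula: FV = PMT * ((1+r)^n - 1) / r
Growth factor: (1 + 0.0304)^9 = 1.309341
Numerator: 1.309341 - 1 = 0.309341
FV = $3,250.00 * 0.309341 / 0.0304 = $33,070.96

$33,070.96


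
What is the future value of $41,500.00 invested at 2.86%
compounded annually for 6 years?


Formula: FV = P * (1 + r)^n
Substituting: FV = $41,500.00 * (1 + 0.0286)^6
Growth factor: (1.0286)^6 = 1.184347
FV = $41,500.00 * 1.184347 = $49,150.42

$49,150.42


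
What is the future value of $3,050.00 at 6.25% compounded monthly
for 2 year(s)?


Formula: FV = P * (1 + r/m)^(m*t)
Period rate: r/m = 0.0625 / 12 = 0.005208
Total periods: m*t = 12 * 2 = 24
Growth factor: (1 + 0.005208)^24 = 1.132781
FV = $3,050.00 * 1.132781 = $3,454.98

$3,454.98


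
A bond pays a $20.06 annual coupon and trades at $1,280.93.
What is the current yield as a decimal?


Formula: Current yield = annual coupon / price
Substituting: CY = $20.06 / $1,280.93
CY = 0.01566

0.01566


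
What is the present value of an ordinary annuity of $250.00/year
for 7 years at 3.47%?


Formula: PV = PMT * (1 - (1+r)^(-n)) / r
Discount factor: (1 + 0.0347)^(-7) = 0.787588
Bracket: 1 - 0.787588 = 0.212412
PV = $250.00 * 0.212412 / 0.0347 = $1,530.35

$1,530.35


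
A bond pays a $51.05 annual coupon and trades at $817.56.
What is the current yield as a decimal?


Formula: Current yield = annual coupon / price
Substituting: CY = $51.05 / $817.56
CY = 0.062442

0.062442


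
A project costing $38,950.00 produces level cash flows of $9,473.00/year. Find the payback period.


Formula: Payback = investment / annual cash flow
Substituting: Payback = $38,950.00 / $9,473.00
Payback = 4.1117 years

4.1117 years


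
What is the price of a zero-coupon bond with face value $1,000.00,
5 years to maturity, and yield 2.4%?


Formula: Price = FV / (1 + r)^n
Substituting: Price = $1,000.00 / (1 + 0.024)^5
Discount factor: (1.024)^5 = 1.1259
Price = $1,000.00 / 1.1259 = $888.18

$888.18


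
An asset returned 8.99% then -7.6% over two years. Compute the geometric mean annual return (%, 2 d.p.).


Formula: Geometric mean = ((1+r1)*(1+r2))^(1/2) - 1
Product: (1 + 0.0899) * (1 + -0.076) = 1.0899 * 0.924 = 1.007068
Square root: 1.007068^0.5 = 1.003528
Geometric mean = 1.003528 - 1 = 0.003528
As percentage: 0.35%

0.35%


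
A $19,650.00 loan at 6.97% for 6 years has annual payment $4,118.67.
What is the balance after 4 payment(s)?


Formula: Balance = PV*(1+r)^k - PMT*((1+r)^k - 1)/r
Growth: (1 + 0.0697)^4 = 1.309327
Accumulated factor: ((1+r)^k - 1)/r = 4.437971
Balance = $19,650.00 * 1.309327 - $4,118.67 * 4.437971
Balance = $7,449.73

$7,449.73


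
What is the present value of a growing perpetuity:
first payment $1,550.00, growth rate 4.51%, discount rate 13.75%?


Formula: PV = C / (r - g)
Spread: r - g = 0.1375 - 0.0451 = 0.0924
Substituting: PV = $1,550.00 / 0.0924
PV = $16,774.89

$16,774.89


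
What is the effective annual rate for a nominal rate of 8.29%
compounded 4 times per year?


Formula: EAR = (1 + r/m)^m - 1
Period rate: r/m = 0.0829 / 4 = 0.020725
Compounding: (1 + 0.020725)^4 = 1.085513
EAR = 1.085513 - 1 = 0.085513

0.085513


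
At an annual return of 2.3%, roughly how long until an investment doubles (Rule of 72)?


Formula: Years ≈ 72 / r
Substituting: Years ≈ 72 / 2.3
Years ≈ 31.3

31.3 years


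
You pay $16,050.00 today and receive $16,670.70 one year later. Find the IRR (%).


Formula: IRR = C1/C0 - 1
Substituting: IRR = $16,670.70 / $16,050.00 - 1
Ratio: 1.038673 - 1 = 0.038673
IRR = 3.8673%

3.8673%


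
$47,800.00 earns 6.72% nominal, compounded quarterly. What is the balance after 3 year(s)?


Formula: FV = P * (1 + r/m)^(m*t)
Period rate: r/m = 0.0672 / 4 = 0.0168
Total periods: m*t = 4 * 3 = 12
Growth factor: (1 + 0.0168)^12 = 1.221312
FV = $47,800.00 * 1.221312 = $58,378.69

$58,378.69


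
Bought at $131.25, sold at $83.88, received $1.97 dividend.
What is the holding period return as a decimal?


Formula: HPR = (P1 - P0 + D) / P0
Gain: $83.88 - $131.25 + $1.97 = -$45.40
HPR = -$45.40 / $131.25 = -0.3459

-0.3459


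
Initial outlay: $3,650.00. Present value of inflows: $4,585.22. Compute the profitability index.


Formula: PI = PV(cash flows) / initial investment
Substituting: PI = $4,585.22 / $3,650.00
PI = 1.2562

1.2562


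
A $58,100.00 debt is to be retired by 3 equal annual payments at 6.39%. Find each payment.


Formula: PMT = PV * r / (1 - (1+r)^(-n))
Denominator: 1 - (1 + 0.0639)^(-3) = 0.16958
Numerator: $58,100.00 * 0.0639 = 3712.59
PMT = 3712.59 / 0.16958 = $21,892.80

$21,892.80


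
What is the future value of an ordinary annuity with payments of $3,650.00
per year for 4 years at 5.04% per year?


Formula: FV = PMT * ((1+r)^n - 1) / r
Growth factor: (1 + 0.0504)^4 = 1.21736
Numerator: 1.21736 - 1 = 0.21736
FV = $3,650.00 * 0.21736 / 0.0504 = $15,741.31

$15,741.31


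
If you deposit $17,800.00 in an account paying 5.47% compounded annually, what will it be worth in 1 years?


Formula: FV = P * (1 + r)^n
Substituting: FV = $17,800.00 * (1 + 0.0547)^1
Growth factor: (1.0547)^1 = 1.0547
FV = $17,800.00 * 1.0547 = $18,773.66

$18,773.66


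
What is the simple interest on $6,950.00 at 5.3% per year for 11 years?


Formula: I = P * r * t
Substituting: I = $6,950.00 * 0.053 * 11
Step: I = $6,950.00 * 0.583
I = $4,051.85

$4,051.85


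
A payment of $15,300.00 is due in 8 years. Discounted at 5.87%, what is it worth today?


Formula: PV = FV / (1 + r)^n
Substituting: PV = $15,300.00 / (1 + 0.0587)^8
Discount factor: (1.0587)^8 = 1.578277
PV = $15,300.00 / 1.578277 = $9,694.11

$9,694.11


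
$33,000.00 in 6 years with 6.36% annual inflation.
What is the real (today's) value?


Formula: Real value = nominal / (1 + inflation)^years
Price level: (1 + 0.0636)^6 = 1.447671
Real value = $33,000.00 / 1.447671 = $22,795.23

$22,795.23


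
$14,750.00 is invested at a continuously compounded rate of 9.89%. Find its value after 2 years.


Formula: FV = P * e^(r*t)
Exponent: r*t = 0.0989 * 2 = 0.1978
e^(0.1978) = 1.218719
FV = $14,750.00 * 1.218719 = $17,976.10

$17,976.10


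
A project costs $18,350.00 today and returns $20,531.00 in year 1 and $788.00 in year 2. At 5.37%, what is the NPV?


Formula: NPV = C0 + C1/(1+r) + C2/(1+r)^2
Discount C1: $20,531.00 / (1 + 0.0537) = $19,484.67
Discount C2: $788.00 / (1 + 0.0537)^2 = $709.73
NPV = -$18,350.00 + $19,484.67 + $709.73 = $1,844.40

$1,844.40


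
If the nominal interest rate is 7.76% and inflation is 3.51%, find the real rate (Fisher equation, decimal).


Formula: (1 + r_real) = (1 + r_nom) / (1 + inflation)
Substituting: (1 + r_real) = 1.0776 / 1.0351
(1 + r_real) = 1.041059
r_real = 1.041059 - 1 = 0.041059

0.041059


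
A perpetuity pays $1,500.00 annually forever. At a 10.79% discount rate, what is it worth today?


Formula: PV = C / r
Substituting: PV = $1,500.00 / 0.1079
PV = $13,901.76

$13,901.76


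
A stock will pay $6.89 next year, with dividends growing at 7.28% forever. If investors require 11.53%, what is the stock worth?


Formula: P = D1 / (r - g)
Spread: r - g = 0.1153 - 0.0728 = 0.0425
Substituting: P = $6.89 / 0.0425
P = $162.12

$162.12


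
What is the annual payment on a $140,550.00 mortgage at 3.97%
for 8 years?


Formula: PMT = PV * r / (1 - (1+r)^(-n))
Denominator: 1 - (1 + 0.0397)^(-8) = 0.267621
Numerator: $140,550.00 * 0.0397 = 5579.835
PMT = 5579.835 / 0.267621 = $20,849.73

$20,849.73


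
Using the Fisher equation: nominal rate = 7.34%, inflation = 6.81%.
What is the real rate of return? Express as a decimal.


Formula: (1 + r_real) = (1 + r_nom) / (1 + inflation)
Substituting: (1 + r_real) = 1.0734 / 1.0681
(1 + r_real) = 1.004962
r_real = 1.004962 - 1 = 0.004962

0.004962


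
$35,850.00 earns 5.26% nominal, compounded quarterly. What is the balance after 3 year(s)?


Formula: FV = P * (1 + r/m)^(m*t)
Period rate: r/m = 0.0526 / 4 = 0.01315
Total periods: m*t = 4 * 3 = 12
Growth factor: (1 + 0.01315)^12 = 1.169728
FV = $35,850.00 * 1.169728 = $41,934.76

$41,934.76


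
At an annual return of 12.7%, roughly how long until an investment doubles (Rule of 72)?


Formula: Years ≈ 72 / r
Substituting: Years ≈ 72 / 12.7
Years ≈ 5.7

5.7 years


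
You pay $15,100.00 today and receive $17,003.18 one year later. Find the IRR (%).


Formula: IRR = C1/C0 - 1
Substituting: IRR = $17,003.18 / $15,100.00 - 1
Ratio: 1.126038 - 1 = 0.126038
IRR = 12.6038%

12.6038%


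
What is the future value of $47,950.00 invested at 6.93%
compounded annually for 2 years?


Formula: FV = P * (1 + r)^n
Substituting: FV = $47,950.00 * (1 + 0.0693)^2
Growth factor: (1.0693)^2 = 1.143402
FV = $47,950.00 * 1.143402 = $54,826.15

$54,826.15


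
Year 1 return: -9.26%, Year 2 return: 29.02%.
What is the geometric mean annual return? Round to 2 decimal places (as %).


Formula: Geometric mean = ((1+r1)*(1+r2))^(1/2) - 1
Product: (1 + -0.0926) * (1 + 0.2902) = 0.9074 * 1.2902 = 1.170727
Square root: 1.170727^0.5 = 1.082002
Geometric mean = 1.082002 - 1 = 0.082002
As percentage: 8.20%

8.20%


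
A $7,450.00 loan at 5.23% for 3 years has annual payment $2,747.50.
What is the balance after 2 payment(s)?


Formula: Balance = PV*(1+r)^k - PMT*((1+r)^k - 1)/r
Growth: (1 + 0.0523)^2 = 1.107335
Accumulated factor: ((1+r)^k - 1)/r = 2.0523
Balance = $7,450.00 * 1.107335 - $2,747.50 * 2.0523
Balance = $2,610.95

$2,610.95


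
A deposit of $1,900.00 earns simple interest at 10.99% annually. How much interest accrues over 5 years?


Formula: I = P * r * t
Substituting: I = $1,900.00 * 0.1099 * 5
Step: I = $1,900.00 * 0.5495
I = $1,044.05

$1,044.05


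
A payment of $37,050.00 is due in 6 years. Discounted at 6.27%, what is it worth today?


Formula: PV = FV / (1 + r)^n
Substituting: PV = $37,050.00 / (1 + 0.0627)^6
Discount factor: (1.0627)^6 = 1.440337
PV = $37,050.00 / 1.440337 = $25,723.15

$25,723.15


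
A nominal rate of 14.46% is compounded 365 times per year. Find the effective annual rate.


Formula: EAR = (1 + r/m)^m - 1
Period rate: r/m = 0.1446 / 365 = 0.000396
Compounding: (1 + 0.000396)^365 = 1.155544
EAR = 1.155544 - 1 = 0.155544

0.155544


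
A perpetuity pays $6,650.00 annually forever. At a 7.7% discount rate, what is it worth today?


Formula: PV = C / r
Substituting: PV = $6,650.00 / 0.077
PV = $86,363.64

$86,363.64


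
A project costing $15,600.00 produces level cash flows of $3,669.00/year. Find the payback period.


Formula: Payback = investment / annual cash flow
Substituting: Payback = $15,600.00 / $3,669.00
Payback = 4.2518 years

4.2518 years


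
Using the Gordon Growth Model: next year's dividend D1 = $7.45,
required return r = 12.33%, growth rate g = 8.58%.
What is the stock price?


Formula: P = D1 / (r - g)
Spread: r - g = 0.1233 - 0.0858 = 0.0375
Substituting: P = $7.45 / 0.0375
P = $198.67

$198.67


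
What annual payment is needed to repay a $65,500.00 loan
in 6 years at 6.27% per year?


Formula: PMT = PV * r / (1 - (1+r)^(-n))
Denominator: 1 - (1 + 0.0627)^(-6) = 0.305718
Numerator: $65,500.00 * 0.0627 = 4106.85
PMT = 4106.85 / 0.305718 = $13,433.46

$13,433.46


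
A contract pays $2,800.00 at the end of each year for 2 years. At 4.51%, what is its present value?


Formula: PV = PMT * (1 - (1+r)^(-n)) / r
Discount factor: (1 + 0.0451)^(-2) = 0.915555
Bracket: 1 - 0.915555 = 0.084445
PV = $2,800.00 * 0.084445 / 0.0451 = $5,242.72

$5,242.72


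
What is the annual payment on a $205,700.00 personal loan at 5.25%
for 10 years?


Formula: PMT = PV * r / (1 - (1+r)^(-n))
Denominator: 1 - (1 + 0.0525)^(-10) = 0.400514
Numerator: $205,700.00 * 0.0525 = 10799.25
PMT = 10799.25 / 0.400514 = $26,963.47

$26,963.47


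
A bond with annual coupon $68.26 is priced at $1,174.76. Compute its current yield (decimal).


Formula: Current yield = annual coupon / price
Substituting: CY = $68.26 / $1,174.76
CY = 0.058105

0.058105


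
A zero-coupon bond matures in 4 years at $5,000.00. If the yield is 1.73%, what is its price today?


Formula: Price = FV / (1 + r)^n
Substituting: Price = $5,000.00 / (1 + 0.0173)^4
Discount factor: (1.0173)^4 = 1.071017
Price = $5,000.00 / 1.071017 = $4,668.46

$4,668.46


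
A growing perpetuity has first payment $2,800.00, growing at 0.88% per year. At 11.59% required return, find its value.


Formula: PV = C / (r - g)
Spread: r - g = 0.1159 - 0.0088 = 0.1071
Substituting: PV = $2,800.00 / 0.1071
PV = $26,143.79

$26,143.79


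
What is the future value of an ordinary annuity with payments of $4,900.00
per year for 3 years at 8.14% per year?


Formula: FV = PMT * ((1+r)^n - 1) / r
Growth factor: (1 + 0.0814)^3 = 1.264617
Numerator: 1.264617 - 1 = 0.264617
FV = $4,900.00 * 0.264617 / 0.0814 = $15,929.05

$15,929.05


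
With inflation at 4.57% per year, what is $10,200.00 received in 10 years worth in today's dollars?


Formula: Real value = nominal / (1 + inflation)^years
Price level: (1 + 0.0457)^10 = 1.563404
Real value = $10,200.00 / 1.563404 = $6,524.23

$6,524.23


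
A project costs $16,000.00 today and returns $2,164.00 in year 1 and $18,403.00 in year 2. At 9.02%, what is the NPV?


Formula: NPV = C0 + C1/(1+r) + C2/(1+r)^2
Discount C1: $2,164.00 / (1 + 0.0902) = $1,984.96
Discount C2: $18,403.00 / (1 + 0.0902)^2 = $15,483.75
NPV = -$16,000.00 + $1,984.96 + $15,483.75 = $1,468.71

$1,468.71


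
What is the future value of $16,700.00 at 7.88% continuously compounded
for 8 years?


Formula: FV = P * e^(r*t)
Exponent: r*t = 0.0788 * 8 = 0.6304
e^(0.6304) = 1.878362
FV = $16,700.00 * 1.878362 = $31,368.64

$31,368.64


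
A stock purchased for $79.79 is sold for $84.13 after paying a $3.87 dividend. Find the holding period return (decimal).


Formula: HPR = (P1 - P0 + D) / P0
Gain: $84.13 - $79.79 + $3.87 = $8.21
HPR = $8.21 / $79.79 = 0.1029

0.1029


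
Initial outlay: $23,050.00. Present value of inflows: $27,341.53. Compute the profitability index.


Formula: PI = PV(cash flows) / initial investment
Substituting: PI = $27,341.53 / $23,050.00
PI = 1.1862

1.1862


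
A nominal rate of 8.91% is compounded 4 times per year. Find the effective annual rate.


Formula: EAR = (1 + r/m)^m - 1
Period rate: r/m = 0.0891 / 4 = 0.022275
Compounding: (1 + 0.022275)^4 = 1.092122
EAR = 1.092122 - 1 = 0.092122

0.092122


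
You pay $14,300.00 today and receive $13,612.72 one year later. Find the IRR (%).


Formula: IRR = C1/C0 - 1
Substituting: IRR = $13,612.72 / $14,300.00 - 1
Ratio: 0.951938 - 1 = -0.048062
IRR = -4.8062%

-4.8062%


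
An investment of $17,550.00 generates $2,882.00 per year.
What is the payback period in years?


Formula: Payback = investment / annual cash flow
Substituting: Payback = $17,550.00 / $2,882.00
Payback = 6.0895 years

6.0895 years


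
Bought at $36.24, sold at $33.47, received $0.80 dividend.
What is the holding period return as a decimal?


Formula: HPR = (P1 - P0 + D) / P0
Gain: $33.47 - $36.24 + $0.80 = -$1.97
HPR = -$1.97 / $36.24 = -0.0544

-0.0544


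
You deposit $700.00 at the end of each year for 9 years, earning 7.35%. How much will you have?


Formula: FV = PMT * ((1+r)^n - 1) / r
Growth factor: (1 + 0.0735)^9 = 1.893296
Numerator: 1.893296 - 1 = 0.893296
FV = $700.00 * 0.893296 / 0.0735 = $8,507.58

$8,507.58


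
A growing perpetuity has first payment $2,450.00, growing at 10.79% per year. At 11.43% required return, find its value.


Formula: PV = C / (r - g)
Spread: r - g = 0.1143 - 0.1079 = 0.0064
Substituting: PV = $2,450.00 / 0.0064
PV = $382,812.50

$382,812.50


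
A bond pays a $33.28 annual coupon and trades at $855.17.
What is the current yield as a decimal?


Formula: Current yield = annual coupon / price
Substituting: CY = $33.28 / $855.17
CY = 0.038916

0.038916


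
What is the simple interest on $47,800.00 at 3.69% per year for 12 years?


Formula: I = P * r * t
Substituting: I = $47,800.00 * 0.0369 * 12
Step: I = $47,800.00 * 0.4428
I = $21,165.84

$21,165.84


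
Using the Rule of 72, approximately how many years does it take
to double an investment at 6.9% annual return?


Formula: Years ≈ 72 / r
Substituting: Years ≈ 72 / 6.9
Years ≈ 10.4

10.4 years


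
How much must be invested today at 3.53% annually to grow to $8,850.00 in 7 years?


Formula: PV = FV / (1 + r)^n
Substituting: PV = $8,850.00 / (1 + 0.0353)^7
Discount factor: (1.0353)^7 = 1.274863
PV = $8,850.00 / 1.274863 = $6,941.92

$6,941.92


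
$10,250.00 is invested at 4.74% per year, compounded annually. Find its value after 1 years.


Formula: FV = P * (1 + r)^n
Substituting: FV = $10,250.00 * (1 + 0.0474)^1
Growth factor: (1.0474)^1 = 1.0474
FV = $10,250.00 * 1.0474 = $10,735.85

$10,735.85


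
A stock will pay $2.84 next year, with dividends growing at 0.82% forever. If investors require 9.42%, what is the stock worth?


Formula: P = D1 / (r - g)
Spread: r - g = 0.0942 - 0.0082 = 0.086
Substituting: P = $2.84 / 0.086
P = $33.02

$33.02


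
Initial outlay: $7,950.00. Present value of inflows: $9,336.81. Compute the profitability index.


Formula: PI = PV(cash flows) / initial investment
Substituting: PI = $9,336.81 / $7,950.00
PI = 1.1744

1.1744


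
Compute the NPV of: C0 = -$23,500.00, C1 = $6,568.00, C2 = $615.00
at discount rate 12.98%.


Formula: NPV = C0 + C1/(1+r) + C2/(1+r)^2
Discount C1: $6,568.00 / (1 + 0.1298) = $5,813.42
Discount C2: $615.00 / (1 + 0.1298)^2 = $481.81
NPV = -$23,500.00 + $5,813.42 + $481.81 = -$17,204.78

-$17,204.78


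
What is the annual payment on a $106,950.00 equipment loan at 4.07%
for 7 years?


Formula: PMT = PV * r / (1 - (1+r)^(-n))
Denominator: 1 - (1 + 0.0407)^(-7) = 0.243653
Numerator: $106,950.00 * 0.0407 = 4352.865
PMT = 4352.865 / 0.243653 = $17,865.02

$17,865.02


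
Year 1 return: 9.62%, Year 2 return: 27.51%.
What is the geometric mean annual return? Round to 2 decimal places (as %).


Formula: Geometric mean = ((1+r1)*(1+r2))^(1/2) - 1
Product: (1 + 0.0962) * (1 + 0.2751) = 1.0962 * 1.2751 = 1.397765
Square root: 1.397765^0.5 = 1.182271
Geometric mean = 1.182271 - 1 = 0.182271
As percentage: 18.23%

18.23%


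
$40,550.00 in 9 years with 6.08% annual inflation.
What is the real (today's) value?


Formula: Real value = nominal / (1 + inflation)^years
Price level: (1 + 0.0608)^9 = 1.700989
Real value = $40,550.00 / 1.700989 = $23,839.07

$23,839.07


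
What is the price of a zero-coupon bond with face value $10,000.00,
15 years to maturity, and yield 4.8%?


Formula: Price = FV / (1 + r)^n
Substituting: Price = $10,000.00 / (1 + 0.048)^15
Discount factor: (1.048)^15 = 2.020316
Price = $10,000.00 / 2.020316 = $4,949.72

$4,949.72
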